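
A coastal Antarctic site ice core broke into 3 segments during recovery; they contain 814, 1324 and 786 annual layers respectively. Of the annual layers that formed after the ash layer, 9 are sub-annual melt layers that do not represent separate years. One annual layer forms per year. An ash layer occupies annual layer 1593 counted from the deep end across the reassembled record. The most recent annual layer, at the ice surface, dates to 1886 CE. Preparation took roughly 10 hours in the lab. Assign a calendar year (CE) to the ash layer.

564 CE

Total annual layers = 814 + 1324 + 786 = 2924.
The ash layer sits at annual layer 1593 from the deep end, so 2924 − 1593 = 1331 annual layers formed after it.
Excluding 9 false annual layers: 1331 − 9 = 1322.
The annual layer at the ice surface is 1886 CE, so the ash layer dates to 1886 − 1322 = 564 CE.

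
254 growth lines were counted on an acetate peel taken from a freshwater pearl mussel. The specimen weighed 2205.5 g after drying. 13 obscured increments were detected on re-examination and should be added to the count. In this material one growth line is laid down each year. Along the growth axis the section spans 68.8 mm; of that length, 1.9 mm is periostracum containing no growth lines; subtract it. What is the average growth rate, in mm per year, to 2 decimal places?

0.25 mm per year

True growth line count = 254 + 13 = 267.
The growth record spans 68.8 − 1.9 = 66.9 mm.
Mean rate = 66.9 mm / 267 years ≈ 0.25 mm per year.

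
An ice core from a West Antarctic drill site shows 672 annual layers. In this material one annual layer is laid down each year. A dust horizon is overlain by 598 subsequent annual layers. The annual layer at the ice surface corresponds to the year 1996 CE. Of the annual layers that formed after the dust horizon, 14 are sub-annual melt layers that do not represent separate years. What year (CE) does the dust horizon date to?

598 annual layers post-date the dust horizon.
Removing the 14 false annual layers leaves 598 − 14 = 584 true annual layers beyond the dust horizon.
The annual layer at the ice surface is 1996 CE, so the dust horizon dates to 1996 − 584 = 1412 CE.

1412 CE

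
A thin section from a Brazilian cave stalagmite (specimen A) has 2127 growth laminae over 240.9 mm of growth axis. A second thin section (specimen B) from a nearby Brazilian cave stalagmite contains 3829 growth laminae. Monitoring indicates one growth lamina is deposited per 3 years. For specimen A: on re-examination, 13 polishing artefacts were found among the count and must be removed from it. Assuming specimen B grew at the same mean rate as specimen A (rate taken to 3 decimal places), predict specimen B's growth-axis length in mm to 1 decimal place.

Specimen A: after corrections the count is 2127 − 13 = 2114 growth laminae.
Specimen A: 2114 growth laminae at 3 years each span 2114 × 3 = 6342 years.
A: Extension rate ≈ 240.9 / 6342 = 0.038 mm/year.
Specimen B: at 3 years per growth lamina, 3829 × 3 = 11487 years. B's length ≈ 0.038 × 11487 = 436.5 mm.

436.5 mm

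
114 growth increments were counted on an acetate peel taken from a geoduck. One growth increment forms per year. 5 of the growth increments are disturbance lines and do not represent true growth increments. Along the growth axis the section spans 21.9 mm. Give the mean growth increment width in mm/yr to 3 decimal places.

0.201 mm/yr

Correcting the raw count gives 114 − 5 = 109 true growth increments.
Mean rate = 21.9 mm / 109 years ≈ 0.201 mm/yr.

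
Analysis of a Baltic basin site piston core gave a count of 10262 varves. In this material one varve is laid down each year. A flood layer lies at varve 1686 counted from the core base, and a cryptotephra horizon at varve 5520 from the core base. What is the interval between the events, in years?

5520 − 1686 = 3834 varves lie between the two events.
One varve per year makes the interval 3834 years.

3834 years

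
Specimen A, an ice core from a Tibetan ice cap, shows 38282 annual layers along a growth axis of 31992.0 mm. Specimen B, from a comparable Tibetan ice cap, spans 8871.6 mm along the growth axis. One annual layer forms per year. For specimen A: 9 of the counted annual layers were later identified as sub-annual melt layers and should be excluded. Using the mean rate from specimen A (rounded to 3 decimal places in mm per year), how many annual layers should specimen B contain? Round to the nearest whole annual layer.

Specimen A: correcting the raw count gives 38282 − 9 = 38273 true annual layers.
A: Mean rate = 31992.0 mm / 38273 years ≈ 0.836 mm/yr.
B spans 8871.6 / 0.836 = 10611.96 years ≈ 10612 annual layers.

10612 annual layers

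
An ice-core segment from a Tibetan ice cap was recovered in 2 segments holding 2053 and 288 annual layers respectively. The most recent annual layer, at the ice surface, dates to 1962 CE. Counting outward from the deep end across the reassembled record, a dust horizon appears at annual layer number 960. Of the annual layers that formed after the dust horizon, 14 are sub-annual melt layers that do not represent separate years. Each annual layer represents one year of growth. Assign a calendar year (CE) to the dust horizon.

595 CE

Total annual layers = 2053 + 288 = 2341.
Between annual layer 960 and the ice surface there are 2341 − 960 = 1381 annual layers.
Excluding 14 false annual layers: 1381 − 14 = 1367.
Counting back 1367 years from 1962 CE places the dust horizon in 1962 − 1367 = 595 CE.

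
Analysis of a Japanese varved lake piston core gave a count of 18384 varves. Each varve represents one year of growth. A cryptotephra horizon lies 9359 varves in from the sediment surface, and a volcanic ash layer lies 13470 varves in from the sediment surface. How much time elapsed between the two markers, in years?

4111 years

Separation: 13470 − 9359 = 4111 varves.
At one varve per year, 4111 years elapsed between them.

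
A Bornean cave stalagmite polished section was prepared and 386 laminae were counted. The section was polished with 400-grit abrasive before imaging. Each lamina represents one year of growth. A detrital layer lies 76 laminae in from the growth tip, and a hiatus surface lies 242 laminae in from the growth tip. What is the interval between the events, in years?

The two markers are separated by 242 − 76 = 166 laminae.
One lamina per year makes the interval 166 years.

166 yr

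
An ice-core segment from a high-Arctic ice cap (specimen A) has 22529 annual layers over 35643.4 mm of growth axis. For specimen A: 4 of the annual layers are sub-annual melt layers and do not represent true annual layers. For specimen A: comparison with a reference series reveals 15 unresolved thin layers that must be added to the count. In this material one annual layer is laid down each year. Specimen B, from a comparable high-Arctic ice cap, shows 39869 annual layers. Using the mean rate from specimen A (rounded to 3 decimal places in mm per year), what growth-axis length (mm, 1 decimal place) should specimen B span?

Specimen A: adjusted count: 22529 − 4 + 15 = 22540 annual layers.
A: 35643.4 mm over 22540 years gives 35643.4 / 22540 ≈ 1.581 mm/yr.
For B, 1.581 mm/year × 39869 years = 63032.9 mm.

63032.9 mm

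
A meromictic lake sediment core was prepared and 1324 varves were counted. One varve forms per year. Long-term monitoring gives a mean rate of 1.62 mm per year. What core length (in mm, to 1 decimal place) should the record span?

The record spans 1324 years at 1.62 mm per year.
Predicted length = 1.62 mm/year × 1324 years = 2144.9 mm.

2144.9 mm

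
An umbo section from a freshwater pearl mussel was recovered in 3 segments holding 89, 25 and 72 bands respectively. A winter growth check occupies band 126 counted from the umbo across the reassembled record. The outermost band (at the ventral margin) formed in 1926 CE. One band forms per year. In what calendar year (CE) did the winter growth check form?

1866 CE

Total bands = 89 + 25 + 72 = 186.
186 − 126 = 60 bands lie beyond the winter growth check toward the ventral margin.
Counting back 60 years from 1926 CE places the winter growth check in 1926 − 60 = 1866 CE.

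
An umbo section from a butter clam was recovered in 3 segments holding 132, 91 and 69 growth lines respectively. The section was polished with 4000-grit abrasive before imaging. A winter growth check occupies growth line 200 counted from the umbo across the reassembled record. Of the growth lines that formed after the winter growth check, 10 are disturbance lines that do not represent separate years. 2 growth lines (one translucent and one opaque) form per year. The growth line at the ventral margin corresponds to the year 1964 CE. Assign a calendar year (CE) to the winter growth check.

1923 CE

Total growth lines = 132 + 91 + 69 = 292.
292 − 200 = 92 growth lines lie beyond the winter growth check toward the ventral margin.
92 − 10 false = 82 true growth lines after the winter growth check.
With 2 growth lines per year, 82 / 2 = 41 years.
The growth line at the ventral margin is 1964 CE, so the winter growth check dates to 1964 − 41 = 1923 CE.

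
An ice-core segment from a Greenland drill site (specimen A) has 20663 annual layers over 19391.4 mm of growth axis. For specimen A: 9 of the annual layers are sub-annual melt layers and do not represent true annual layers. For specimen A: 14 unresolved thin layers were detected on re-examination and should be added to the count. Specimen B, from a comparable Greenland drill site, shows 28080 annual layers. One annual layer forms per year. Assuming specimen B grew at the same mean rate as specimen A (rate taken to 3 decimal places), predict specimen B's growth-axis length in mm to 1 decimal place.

26339.0 mm

Specimen A: after corrections the count is 20663 − 9 + 14 = 20668 annual layers.
A: Extension rate ≈ 19391.4 / 20668 = 0.938 mm/yr.
Length of B = 0.938 × 28080 = 26339.0 mm.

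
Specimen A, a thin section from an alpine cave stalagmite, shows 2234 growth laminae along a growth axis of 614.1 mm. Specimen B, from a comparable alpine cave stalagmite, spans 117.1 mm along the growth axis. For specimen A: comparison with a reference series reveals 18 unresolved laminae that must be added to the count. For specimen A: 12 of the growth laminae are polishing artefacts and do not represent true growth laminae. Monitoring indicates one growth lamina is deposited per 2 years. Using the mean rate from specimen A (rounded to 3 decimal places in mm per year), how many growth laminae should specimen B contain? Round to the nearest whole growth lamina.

Specimen A: correcting the raw count gives 2234 − 12 + 18 = 2240 true growth laminae.
Specimen A: multiplying by 2 years per growth lamina: 2240 × 2 = 4480 years.
A: 614.1 mm over 4480 years gives 614.1 / 4480 ≈ 0.137 mm per year.
Specimen B: 117.1 mm / 0.137 mm per year = 854.74 years; at 2 years per growth lamina that is 854.74 / 2 ≈ 427 growth laminae.

427 growth laminae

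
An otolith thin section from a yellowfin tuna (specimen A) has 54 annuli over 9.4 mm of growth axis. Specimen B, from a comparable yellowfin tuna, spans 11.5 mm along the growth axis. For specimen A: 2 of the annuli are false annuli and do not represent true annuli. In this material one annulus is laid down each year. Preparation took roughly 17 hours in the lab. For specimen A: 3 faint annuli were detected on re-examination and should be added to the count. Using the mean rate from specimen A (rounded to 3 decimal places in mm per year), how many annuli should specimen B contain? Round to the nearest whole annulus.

67 annuli

Specimen A: after corrections the count is 54 − 2 + 3 = 55 annuli.
A: Extension rate ≈ 9.4 / 55 = 0.171 mm/year.
Specimen B: 11.5 mm / 0.171 mm per year = 67.25 years ≈ 67 annuli.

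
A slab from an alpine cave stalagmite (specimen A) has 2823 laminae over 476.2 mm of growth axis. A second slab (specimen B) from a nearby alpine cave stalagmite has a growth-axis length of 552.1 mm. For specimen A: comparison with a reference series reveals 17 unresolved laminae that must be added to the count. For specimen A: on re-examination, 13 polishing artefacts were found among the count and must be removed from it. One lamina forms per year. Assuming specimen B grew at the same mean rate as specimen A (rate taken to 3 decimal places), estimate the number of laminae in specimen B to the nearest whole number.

Specimen A: true lamina count = 2823 − 13 + 17 = 2827.
A: Mean rate = 476.2 mm / 2827 years ≈ 0.168 mm/yr.
B spans 552.1 / 0.168 = 3286.31 years ≈ 3286 laminae.

3286 laminae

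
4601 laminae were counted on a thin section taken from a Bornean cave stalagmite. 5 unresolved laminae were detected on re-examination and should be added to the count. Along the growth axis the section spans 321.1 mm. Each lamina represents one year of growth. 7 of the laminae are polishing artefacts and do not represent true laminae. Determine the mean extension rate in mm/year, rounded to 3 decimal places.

True lamina count = 4601 − 7 + 5 = 4599.
Mean rate = 321.1 mm / 4599 years ≈ 0.070 mm/year.

0.070 mm/year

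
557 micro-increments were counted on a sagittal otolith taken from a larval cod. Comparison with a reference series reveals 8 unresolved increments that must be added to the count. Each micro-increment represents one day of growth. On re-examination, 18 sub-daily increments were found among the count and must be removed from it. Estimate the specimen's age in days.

547 d

Adjusted count: 557 − 18 + 8 = 547 micro-increments.
With a one-to-one micro-increment periodicity this is 547 days.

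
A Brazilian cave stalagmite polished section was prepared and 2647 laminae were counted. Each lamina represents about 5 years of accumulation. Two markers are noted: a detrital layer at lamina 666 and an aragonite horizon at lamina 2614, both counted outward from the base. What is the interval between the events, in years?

Separation: 2614 − 666 = 1948 laminae.
Multiplying by 5 years per lamina: 1948 × 5 = 9740 years.

9740 years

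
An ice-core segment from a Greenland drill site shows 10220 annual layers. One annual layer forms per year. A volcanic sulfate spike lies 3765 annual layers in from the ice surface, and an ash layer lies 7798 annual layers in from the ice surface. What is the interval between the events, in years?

4033 years

The two markers are separated by 7798 − 3765 = 4033 annual layers.
One annual layer per year makes the interval 4033 years.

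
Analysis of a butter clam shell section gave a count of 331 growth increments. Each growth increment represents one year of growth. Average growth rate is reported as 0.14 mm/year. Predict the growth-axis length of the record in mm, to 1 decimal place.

331 years of growth are recorded.
Length ≈ 0.14 × 331 = 46.3 mm.

46.3 mm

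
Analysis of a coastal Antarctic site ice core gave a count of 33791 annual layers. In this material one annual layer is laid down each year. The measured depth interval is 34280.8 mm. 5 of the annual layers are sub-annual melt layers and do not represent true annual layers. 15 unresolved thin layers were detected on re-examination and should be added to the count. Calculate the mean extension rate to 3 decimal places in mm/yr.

1.014 mm/yr

Adjusted count: 33791 − 5 + 15 = 33801 annual layers.
Extension rate ≈ 34280.8 / 33801 = 1.014 mm/yr.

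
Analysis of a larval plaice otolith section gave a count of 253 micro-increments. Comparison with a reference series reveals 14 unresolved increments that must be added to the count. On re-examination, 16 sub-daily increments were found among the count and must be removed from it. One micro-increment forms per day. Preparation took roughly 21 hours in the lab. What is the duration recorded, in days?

251 days

Adjusted count: 253 − 16 + 14 = 251 micro-increments.
One micro-increment per day makes the duration 251 days.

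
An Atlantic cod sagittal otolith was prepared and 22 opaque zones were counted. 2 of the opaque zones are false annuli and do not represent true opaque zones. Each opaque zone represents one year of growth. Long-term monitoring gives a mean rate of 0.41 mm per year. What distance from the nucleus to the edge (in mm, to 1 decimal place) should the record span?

Adjusted count: 22 − 2 = 20 opaque zones.
20 years at 0.41 mm/year gives 0.41 × 20 = 8.2 mm.

8.2 mm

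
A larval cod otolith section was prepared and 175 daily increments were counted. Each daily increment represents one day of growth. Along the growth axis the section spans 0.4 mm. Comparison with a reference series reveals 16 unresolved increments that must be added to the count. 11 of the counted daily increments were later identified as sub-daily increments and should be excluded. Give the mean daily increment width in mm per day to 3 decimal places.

After corrections the count is 175 − 11 + 16 = 180 daily increments.
0.4 mm over 180 days gives 0.4 / 180 ≈ 0.002 mm per day.

0.002 mm per day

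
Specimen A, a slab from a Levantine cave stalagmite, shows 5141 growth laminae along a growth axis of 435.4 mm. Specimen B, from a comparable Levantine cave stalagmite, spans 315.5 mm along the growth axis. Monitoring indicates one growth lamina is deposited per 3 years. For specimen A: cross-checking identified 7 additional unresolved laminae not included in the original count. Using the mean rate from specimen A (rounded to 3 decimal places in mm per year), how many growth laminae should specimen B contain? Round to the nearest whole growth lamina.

3756 growth laminae

Specimen A: true growth lamina count = 5141 + 7 = 5148.
Specimen A: 5148 growth laminae at 3 years each span 5148 × 3 = 15444 years.
A: 435.4 mm over 15444 years gives 435.4 / 15444 ≈ 0.028 mm per year.
B spans 315.5 / 0.028 = 11267.86 years; at 3 years per growth lamina that is 11267.86 / 3 ≈ 3756 growth laminae.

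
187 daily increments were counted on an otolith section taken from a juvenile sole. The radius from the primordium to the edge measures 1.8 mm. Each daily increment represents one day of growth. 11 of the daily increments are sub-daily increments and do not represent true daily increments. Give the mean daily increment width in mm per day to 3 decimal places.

After corrections the count is 187 − 11 = 176 daily increments.
Extension rate ≈ 1.8 / 176 = 0.010 mm per day.

0.010 mm per day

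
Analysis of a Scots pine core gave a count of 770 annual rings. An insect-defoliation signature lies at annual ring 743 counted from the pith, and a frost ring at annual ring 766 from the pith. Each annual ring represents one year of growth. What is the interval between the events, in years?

The two markers are separated by 766 − 743 = 23 annual rings.
One annual ring per year makes the interval 23 years.

23 years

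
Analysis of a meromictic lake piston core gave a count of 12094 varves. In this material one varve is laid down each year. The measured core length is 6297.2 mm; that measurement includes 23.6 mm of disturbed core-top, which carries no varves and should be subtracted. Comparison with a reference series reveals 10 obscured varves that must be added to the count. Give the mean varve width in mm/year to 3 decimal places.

True varve count = 12094 + 10 = 12104.
Net length = 6297.2 − 23.6 = 6273.6 mm.
Mean rate = 6273.6 mm / 12104 years ≈ 0.518 mm/year.

0.518 mm/year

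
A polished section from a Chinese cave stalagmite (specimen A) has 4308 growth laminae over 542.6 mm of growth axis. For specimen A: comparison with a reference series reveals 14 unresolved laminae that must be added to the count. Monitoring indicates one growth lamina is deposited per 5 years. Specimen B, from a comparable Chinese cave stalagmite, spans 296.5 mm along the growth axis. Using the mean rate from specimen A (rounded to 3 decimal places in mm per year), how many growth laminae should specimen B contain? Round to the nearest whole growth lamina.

Specimen A: true growth lamina count = 4308 + 14 = 4322.
Specimen A: multiplying by 5 years per growth lamina: 4322 × 5 = 21610 years.
A: 542.6 mm over 21610 years gives 542.6 / 21610 ≈ 0.025 mm per year.
For B, 296.5 / 0.025 = 11860.00 years; at 5 years per growth lamina that is 11860.00 / 5 ≈ 2372 growth laminae.

2372 growth laminae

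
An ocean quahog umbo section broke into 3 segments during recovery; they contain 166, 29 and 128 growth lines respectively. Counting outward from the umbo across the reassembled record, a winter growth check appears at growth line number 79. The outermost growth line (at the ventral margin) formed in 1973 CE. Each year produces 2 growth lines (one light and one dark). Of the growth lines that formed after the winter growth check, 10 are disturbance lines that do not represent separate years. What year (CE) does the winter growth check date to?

1856 CE

Total growth lines = 166 + 29 + 128 = 323.
Between growth line 79 and the ventral margin there are 323 − 79 = 244 growth lines.
Removing the 10 false growth lines leaves 244 − 10 = 234 true growth lines beyond the winter growth check.
Dividing by 2 growth lines per year: 234 / 2 = 117 years.
Counting back 117 years from 1973 CE places the winter growth check in 1973 − 117 = 1856 CE.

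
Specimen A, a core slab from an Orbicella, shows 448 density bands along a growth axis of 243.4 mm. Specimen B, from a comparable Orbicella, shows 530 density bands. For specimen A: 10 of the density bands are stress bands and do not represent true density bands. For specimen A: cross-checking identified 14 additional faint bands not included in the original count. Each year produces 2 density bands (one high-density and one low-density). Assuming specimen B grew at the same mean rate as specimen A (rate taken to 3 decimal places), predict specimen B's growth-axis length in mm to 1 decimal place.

Specimen A: adjusted count: 448 − 10 + 14 = 452 density bands.
Specimen A: dividing by 2 density bands per year: 452 / 2 = 226 years.
A: Mean rate = 243.4 mm / 226 years ≈ 1.077 mm/yr.
Specimen B: dividing by 2 density bands per year: 530 / 2 = 265 years. B's length ≈ 1.077 × 265 = 285.4 mm.

285.4 mm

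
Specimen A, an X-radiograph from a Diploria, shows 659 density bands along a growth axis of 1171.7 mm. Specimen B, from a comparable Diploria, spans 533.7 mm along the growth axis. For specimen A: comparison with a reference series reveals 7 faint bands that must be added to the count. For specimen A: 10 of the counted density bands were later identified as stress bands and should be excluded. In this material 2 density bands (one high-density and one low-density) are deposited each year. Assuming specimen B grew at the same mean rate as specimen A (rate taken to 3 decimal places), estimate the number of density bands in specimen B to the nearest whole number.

299 density bands

Specimen A: correcting the raw count gives 659 − 10 + 7 = 656 true density bands.
Specimen A: dividing by 2 density bands per year: 656 / 2 = 328 years.
A: 1171.7 mm over 328 years gives 1171.7 / 328 ≈ 3.572 mm/year.
For B, 533.7 / 3.572 = 149.41 years; at 2 density bands per year that is 149.41 × 2 ≈ 299 density bands.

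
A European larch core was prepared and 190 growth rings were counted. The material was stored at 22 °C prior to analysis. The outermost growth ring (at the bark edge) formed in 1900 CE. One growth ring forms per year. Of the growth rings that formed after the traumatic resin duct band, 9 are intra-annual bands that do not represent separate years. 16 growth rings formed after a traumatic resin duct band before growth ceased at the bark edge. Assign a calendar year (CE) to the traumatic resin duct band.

There are 16 growth rings younger than the traumatic resin duct band.
Removing the 9 false growth rings leaves 16 − 9 = 7 true growth rings beyond the traumatic resin duct band.
1900 − 7 = 1893 CE.

1893 CE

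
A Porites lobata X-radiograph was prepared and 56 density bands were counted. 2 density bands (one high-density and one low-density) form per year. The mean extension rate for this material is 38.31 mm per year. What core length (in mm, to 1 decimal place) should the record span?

1072.7 mm

With 2 density bands per year, 56 / 2 = 28 years.
Length ≈ 38.31 × 28 = 1072.7 mm.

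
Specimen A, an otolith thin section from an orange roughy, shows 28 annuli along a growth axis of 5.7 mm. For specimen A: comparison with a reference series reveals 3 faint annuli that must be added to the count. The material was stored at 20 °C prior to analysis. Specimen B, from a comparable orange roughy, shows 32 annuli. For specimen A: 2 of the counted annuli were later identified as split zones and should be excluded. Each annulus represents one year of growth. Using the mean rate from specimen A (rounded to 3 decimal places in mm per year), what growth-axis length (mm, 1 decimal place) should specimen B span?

6.3 mm

Specimen A: adjusted count: 28 − 2 + 3 = 29 annuli.
A: Extension rate ≈ 5.7 / 29 = 0.197 mm per year.
B's length ≈ 0.197 × 32 = 6.3 mm.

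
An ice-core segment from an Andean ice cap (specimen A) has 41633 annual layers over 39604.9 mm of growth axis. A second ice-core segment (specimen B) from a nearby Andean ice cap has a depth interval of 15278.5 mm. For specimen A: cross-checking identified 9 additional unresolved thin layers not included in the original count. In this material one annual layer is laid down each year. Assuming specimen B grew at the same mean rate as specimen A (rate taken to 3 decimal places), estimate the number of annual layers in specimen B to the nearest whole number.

16066 annual layers

Specimen A: true annual layer count = 41633 + 9 = 41642.
A: Extension rate ≈ 39604.9 / 41642 = 0.951 mm/yr.
For B, 15278.5 / 0.951 = 16065.72 years ≈ 16066 annual layers.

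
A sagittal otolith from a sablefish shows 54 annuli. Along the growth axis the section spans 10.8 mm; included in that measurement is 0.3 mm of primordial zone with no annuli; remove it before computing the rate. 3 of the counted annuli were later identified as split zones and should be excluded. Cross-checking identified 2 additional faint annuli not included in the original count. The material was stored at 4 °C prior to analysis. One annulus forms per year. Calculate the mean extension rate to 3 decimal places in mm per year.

After corrections the count is 54 − 3 + 2 = 53 annuli.
Removing the 0.3 mm offcut leaves 10.8 − 0.3 = 10.5 mm.
Extension rate ≈ 10.5 / 53 = 0.198 mm per year.

0.198 mm per year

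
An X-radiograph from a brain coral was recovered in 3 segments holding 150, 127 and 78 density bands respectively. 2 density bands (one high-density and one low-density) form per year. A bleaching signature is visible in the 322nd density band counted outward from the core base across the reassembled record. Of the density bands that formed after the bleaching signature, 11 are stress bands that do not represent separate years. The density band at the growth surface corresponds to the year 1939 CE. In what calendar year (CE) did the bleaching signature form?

Total density bands = 150 + 127 + 78 = 355.
Between density band 322 and the growth surface there are 355 − 322 = 33 density bands.
Excluding 11 false density bands: 33 − 11 = 22.
22 density bands at 2 per year is 22 / 2 = 11 years.
Counting back 11 years from 1939 CE places the bleaching signature in 1939 − 11 = 1928 CE.

1928 CE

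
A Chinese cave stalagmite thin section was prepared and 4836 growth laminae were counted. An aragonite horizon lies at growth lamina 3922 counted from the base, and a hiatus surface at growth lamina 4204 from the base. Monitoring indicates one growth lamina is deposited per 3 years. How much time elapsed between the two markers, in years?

The two markers are separated by 4204 − 3922 = 282 growth laminae.
282 growth laminae at 3 years each span 282 × 3 = 846 years.

846 yr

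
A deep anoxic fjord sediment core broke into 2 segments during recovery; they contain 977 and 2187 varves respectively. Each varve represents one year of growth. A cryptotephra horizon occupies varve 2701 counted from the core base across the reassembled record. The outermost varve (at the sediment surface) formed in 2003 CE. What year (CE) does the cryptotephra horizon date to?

1540 CE

Total varves = 977 + 2187 = 3164.
The cryptotephra horizon sits at varve 2701 from the core base, so 3164 − 2701 = 463 varves formed after it.
2003 − 463 = 1540 CE.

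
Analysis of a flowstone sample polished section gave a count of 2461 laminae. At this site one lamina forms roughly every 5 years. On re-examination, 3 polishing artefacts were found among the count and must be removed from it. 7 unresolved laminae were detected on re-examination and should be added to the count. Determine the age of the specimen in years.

12325 yr

Correcting the raw count gives 2461 − 3 + 7 = 2465 true laminae.
Multiplying by 5 years per lamina: 2465 × 5 = 12325 years.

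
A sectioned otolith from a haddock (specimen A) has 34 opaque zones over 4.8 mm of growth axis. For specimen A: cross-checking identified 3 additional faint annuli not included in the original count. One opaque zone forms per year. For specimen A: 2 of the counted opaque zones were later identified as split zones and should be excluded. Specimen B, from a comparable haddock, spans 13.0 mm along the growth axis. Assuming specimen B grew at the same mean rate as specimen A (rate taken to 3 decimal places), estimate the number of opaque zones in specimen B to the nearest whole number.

Specimen A: true opaque zone count = 34 − 2 + 3 = 35.
A: Mean rate = 4.8 mm / 35 years ≈ 0.137 mm per year.
For B, 13.0 / 0.137 = 94.89 years ≈ 95 opaque zones.

95 opaque zones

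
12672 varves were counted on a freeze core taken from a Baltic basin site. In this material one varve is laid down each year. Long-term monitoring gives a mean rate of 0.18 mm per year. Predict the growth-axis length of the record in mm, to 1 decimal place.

The record spans 12672 years at 0.18 mm per year.
12672 years at 0.18 mm/year gives 0.18 × 12672 = 2281.0 mm.

2281.0 mm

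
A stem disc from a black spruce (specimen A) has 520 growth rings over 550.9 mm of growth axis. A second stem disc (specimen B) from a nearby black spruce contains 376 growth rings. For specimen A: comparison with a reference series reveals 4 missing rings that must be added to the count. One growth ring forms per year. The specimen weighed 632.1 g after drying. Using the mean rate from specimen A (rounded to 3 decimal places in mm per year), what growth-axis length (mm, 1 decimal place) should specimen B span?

395.2 mm

Specimen A: after corrections the count is 520 + 4 = 524 growth rings.
A: Extension rate ≈ 550.9 / 524 = 1.051 mm/year.
B's length ≈ 1.051 × 376 = 395.2 mm.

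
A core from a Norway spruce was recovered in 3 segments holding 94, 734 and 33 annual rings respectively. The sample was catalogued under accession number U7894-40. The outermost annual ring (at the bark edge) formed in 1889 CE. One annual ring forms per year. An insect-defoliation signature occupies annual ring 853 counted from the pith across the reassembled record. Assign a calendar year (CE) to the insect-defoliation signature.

Total annual rings = 94 + 734 + 33 = 861.
The insect-defoliation signature sits at annual ring 853 from the pith, so 861 − 853 = 8 annual rings formed after it.
The annual ring at the bark edge is 1889 CE, so the insect-defoliation signature dates to 1889 − 8 = 1881 CE.

1881 CE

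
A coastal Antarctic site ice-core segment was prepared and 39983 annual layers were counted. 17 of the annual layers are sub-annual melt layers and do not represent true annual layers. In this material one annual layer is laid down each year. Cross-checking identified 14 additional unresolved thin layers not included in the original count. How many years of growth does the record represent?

Correcting the raw count gives 39983 − 17 + 14 = 39980 true annual layers.
With a one-to-one annual layer periodicity this is 39980 years.

39980 years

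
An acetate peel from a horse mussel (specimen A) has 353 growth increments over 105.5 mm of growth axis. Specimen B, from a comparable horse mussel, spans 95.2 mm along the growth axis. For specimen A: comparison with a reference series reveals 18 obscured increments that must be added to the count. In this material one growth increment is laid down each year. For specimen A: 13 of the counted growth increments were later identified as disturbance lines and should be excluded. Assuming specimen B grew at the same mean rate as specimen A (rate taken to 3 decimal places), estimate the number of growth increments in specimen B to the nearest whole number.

Specimen A: correcting the raw count gives 353 − 13 + 18 = 358 true growth increments.
A: Extension rate ≈ 105.5 / 358 = 0.295 mm/year.
B spans 95.2 / 0.295 = 322.71 years ≈ 323 growth increments.

323 growth increments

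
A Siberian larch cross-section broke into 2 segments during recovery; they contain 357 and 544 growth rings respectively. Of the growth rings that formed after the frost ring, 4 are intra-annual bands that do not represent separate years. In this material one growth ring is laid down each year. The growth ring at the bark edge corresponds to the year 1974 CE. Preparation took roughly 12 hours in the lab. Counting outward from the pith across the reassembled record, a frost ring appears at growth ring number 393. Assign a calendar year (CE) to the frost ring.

1470 CE

Total growth rings = 357 + 544 = 901.
901 − 393 = 508 growth rings lie beyond the frost ring toward the bark edge.
Removing the 4 false growth rings leaves 508 − 4 = 504 true growth rings beyond the frost ring.
The growth ring at the bark edge is 1974 CE, so the frost ring dates to 1974 − 504 = 1470 CE.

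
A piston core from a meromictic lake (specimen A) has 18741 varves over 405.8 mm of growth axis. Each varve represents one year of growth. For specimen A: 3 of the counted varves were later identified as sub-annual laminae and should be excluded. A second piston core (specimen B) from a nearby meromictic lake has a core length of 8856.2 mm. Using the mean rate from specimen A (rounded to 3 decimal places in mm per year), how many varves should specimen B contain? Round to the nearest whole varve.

402555 varves

Specimen A: adjusted count: 18741 − 3 = 18738 varves.
A: Extension rate ≈ 405.8 / 18738 = 0.022 mm/year.
B spans 8856.2 / 0.022 = 402554.55 years ≈ 402555 varves.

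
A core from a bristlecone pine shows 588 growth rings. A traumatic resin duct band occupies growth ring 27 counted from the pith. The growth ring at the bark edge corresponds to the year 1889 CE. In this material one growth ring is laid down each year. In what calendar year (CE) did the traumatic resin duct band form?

1328 CE

Between growth ring 27 and the bark edge there are 588 − 27 = 561 growth rings.
1889 − 561 = 1328 CE.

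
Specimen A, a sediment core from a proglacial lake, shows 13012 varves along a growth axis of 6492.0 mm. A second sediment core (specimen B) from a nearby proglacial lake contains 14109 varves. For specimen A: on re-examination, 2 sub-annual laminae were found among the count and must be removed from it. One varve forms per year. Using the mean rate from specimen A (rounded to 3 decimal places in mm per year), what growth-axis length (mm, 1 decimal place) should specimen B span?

7040.4 mm

Specimen A: after corrections the count is 13012 − 2 = 13010 varves.
A: 6492.0 mm over 13010 years gives 6492.0 / 13010 ≈ 0.499 mm/yr.
B's length ≈ 0.499 × 14109 = 7040.4 mm.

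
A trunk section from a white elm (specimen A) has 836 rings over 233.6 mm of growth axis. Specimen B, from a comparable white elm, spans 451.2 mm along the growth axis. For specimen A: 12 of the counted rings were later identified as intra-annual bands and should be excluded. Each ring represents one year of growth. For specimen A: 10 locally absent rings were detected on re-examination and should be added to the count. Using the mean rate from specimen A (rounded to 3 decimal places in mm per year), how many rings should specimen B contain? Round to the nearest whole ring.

Specimen A: correcting the raw count gives 836 − 12 + 10 = 834 true rings.
A: Extension rate ≈ 233.6 / 834 = 0.280 mm/yr.
For B, 451.2 / 0.280 = 1611.43 years ≈ 1611 rings.

1611 rings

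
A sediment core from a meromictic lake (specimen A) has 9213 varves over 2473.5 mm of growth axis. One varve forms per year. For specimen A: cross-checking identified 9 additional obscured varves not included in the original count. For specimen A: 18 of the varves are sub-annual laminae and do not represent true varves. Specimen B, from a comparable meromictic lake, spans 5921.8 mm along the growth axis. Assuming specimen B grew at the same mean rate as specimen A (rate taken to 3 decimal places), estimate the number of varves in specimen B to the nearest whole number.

Specimen A: true varve count = 9213 − 18 + 9 = 9204.
A: Mean rate = 2473.5 mm / 9204 years ≈ 0.269 mm/year.
Specimen B: 5921.8 mm / 0.269 mm per year = 22014.13 years ≈ 22014 varves.

22014 varves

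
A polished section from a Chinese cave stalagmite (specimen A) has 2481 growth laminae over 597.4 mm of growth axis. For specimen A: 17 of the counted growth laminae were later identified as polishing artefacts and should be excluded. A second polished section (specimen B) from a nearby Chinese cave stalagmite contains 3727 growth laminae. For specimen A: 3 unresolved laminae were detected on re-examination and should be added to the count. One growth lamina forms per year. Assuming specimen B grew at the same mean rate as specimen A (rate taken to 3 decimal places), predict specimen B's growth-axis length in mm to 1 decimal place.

Specimen A: true growth lamina count = 2481 − 17 + 3 = 2467.
A: Mean rate = 597.4 mm / 2467 years ≈ 0.242 mm/year.
B's length ≈ 0.242 × 3727 = 901.9 mm.

901.9 mm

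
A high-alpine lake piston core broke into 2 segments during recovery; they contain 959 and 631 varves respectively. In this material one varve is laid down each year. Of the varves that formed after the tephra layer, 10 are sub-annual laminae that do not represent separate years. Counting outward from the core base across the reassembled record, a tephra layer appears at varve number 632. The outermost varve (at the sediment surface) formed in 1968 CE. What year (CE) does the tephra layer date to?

1020 CE

Total varves = 959 + 631 = 1590.
Between varve 632 and the sediment surface there are 1590 − 632 = 958 varves.
Excluding 10 false varves: 958 − 10 = 948.
1968 − 948 = 1020 CE.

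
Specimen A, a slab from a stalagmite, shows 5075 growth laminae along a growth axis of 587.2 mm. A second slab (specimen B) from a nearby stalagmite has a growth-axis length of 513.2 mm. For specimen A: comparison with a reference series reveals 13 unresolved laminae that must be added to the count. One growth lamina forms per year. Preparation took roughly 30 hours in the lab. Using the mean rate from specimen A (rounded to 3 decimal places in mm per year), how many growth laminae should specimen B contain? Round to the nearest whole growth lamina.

4463 growth laminae

Specimen A: true growth lamina count = 5075 + 13 = 5088.
A: Mean rate = 587.2 mm / 5088 years ≈ 0.115 mm/year.
B spans 513.2 / 0.115 = 4462.61 years ≈ 4463 growth laminae.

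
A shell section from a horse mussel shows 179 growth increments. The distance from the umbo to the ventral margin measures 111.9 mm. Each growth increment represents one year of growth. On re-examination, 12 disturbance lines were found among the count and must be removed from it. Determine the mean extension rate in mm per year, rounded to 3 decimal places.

0.670 mm per year

After corrections the count is 179 − 12 = 167 growth increments.
Mean rate = 111.9 mm / 167 years ≈ 0.670 mm per year.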